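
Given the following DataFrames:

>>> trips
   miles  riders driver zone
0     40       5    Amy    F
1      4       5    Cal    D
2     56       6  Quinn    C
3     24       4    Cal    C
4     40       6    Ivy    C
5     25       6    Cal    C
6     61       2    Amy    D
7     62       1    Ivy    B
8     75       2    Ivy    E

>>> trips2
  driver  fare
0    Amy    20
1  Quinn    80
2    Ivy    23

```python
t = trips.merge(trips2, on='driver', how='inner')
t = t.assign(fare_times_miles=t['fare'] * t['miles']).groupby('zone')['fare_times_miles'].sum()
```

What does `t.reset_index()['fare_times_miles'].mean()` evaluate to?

2114.2

merge on 'driver' (how='inner') → 6 rows:
   miles  riders driver zone  fare
0     40       5    Amy    F    20
1     56       6  Quinn    C    80
2     40       6    Ivy    C    23
3     61       2    Amy    D    20
4     62       1    Ivy    B    23
5     75       2    Ivy    E    23
add column fare_times_miles = t['fare'] * t['miles']:
   miles  riders driver zone  fare  fare_times_miles
0     40       5    Amy    F    20               800
1     56       6  Quinn    C    80              4480
2     40       6    Ivy    C    23               920
3     61       2    Amy    D    20              1220
4     62       1    Ivy    B    23              1426
5     75       2    Ivy    E    23              1725
group by zone, sum of fare_times_miles:
zone
B    1426
C    5400
D    1220
E    1725
F     800
Name: fare_times_miles, dtype: int64
reset_index():
  zone  fare_times_miles
0    B              1426
1    C              5400
2    D              1220
3    E              1725
4    F               800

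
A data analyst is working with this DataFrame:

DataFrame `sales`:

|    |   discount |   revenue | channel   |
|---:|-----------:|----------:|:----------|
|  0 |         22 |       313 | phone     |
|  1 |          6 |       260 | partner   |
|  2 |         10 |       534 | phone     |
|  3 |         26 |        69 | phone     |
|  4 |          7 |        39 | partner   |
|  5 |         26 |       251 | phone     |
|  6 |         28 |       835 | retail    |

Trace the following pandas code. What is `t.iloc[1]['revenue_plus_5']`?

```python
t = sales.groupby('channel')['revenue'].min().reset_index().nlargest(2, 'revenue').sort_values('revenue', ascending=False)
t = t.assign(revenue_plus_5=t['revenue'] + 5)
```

74

group by channel, min of revenue:
channel
partner     39
phone       69
retail     835
Name: revenue, dtype: int64
reset_index():
   channel  revenue
0  partner       39
1    phone       69
2   retail      835
take 2 rows with largest revenue:
  channel  revenue
2  retail      835
1   phone       69
sort by revenue descending:
  channel  revenue
2  retail      835
1   phone       69
add column revenue_plus_5 = t['revenue'] + 5:
  channel  revenue  revenue_plus_5
2  retail      835             840
1   phone       69              74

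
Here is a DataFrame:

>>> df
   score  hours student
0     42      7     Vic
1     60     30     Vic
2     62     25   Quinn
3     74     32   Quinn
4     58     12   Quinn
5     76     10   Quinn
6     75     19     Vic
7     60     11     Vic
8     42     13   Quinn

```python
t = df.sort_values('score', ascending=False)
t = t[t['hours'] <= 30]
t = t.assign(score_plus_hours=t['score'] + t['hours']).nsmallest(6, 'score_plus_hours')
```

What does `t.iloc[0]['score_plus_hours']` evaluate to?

sort by score descending:
   score  hours student
5     76     10   Quinn
6     75     19     Vic
3     74     32   Quinn
2     62     25   Quinn
1     60     30     Vic
7     60     11     Vic
4     58     12   Quinn
0     42      7     Vic
8     42     13   Quinn
filter rows where hours <= 30:
   score  hours student
5     76     10   Quinn
6     75     19     Vic
2     62     25   Quinn
1     60     30     Vic
7     60     11     Vic
4     58     12   Quinn
0     42      7     Vic
8     42     13   Quinn
add column score_plus_hours = t['score'] + t['hours']:
   score  hours student  score_plus_hours
5     76     10   Quinn                86
6     75     19     Vic                94
2     62     25   Quinn                87
1     60     30     Vic                90
7     60     11     Vic                71
4     58     12   Quinn                70
0     42      7     Vic                49
8     42     13   Quinn                55
take 6 rows with smallest score_plus_hours:
   score  hours student  score_plus_hours
0     42      7     Vic                49
8     42     13   Quinn                55
4     58     12   Quinn                70
7     60     11     Vic                71
5     76     10   Quinn                86
2     62     25   Quinn                87
Reading off the value at position 0, column 'score_plus_hours', we get 49.

49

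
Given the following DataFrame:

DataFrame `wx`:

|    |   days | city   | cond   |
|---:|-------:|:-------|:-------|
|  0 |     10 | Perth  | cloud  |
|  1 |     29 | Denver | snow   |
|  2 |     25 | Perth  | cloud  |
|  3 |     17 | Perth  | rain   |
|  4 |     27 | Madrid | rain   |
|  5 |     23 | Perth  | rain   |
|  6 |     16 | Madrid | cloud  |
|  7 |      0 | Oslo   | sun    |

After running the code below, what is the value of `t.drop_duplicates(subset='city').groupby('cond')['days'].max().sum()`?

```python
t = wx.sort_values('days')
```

45

sort by days:
   days    city   cond
7     0    Oslo    sun
0    10   Perth  cloud
6    16  Madrid  cloud
3    17   Perth   rain
5    23   Perth   rain
2    25   Perth  cloud
4    27  Madrid   rain
1    29  Denver   snow
drop duplicate city (keep=first):
   days    city   cond
7     0    Oslo    sun
0    10   Perth  cloud
6    16  Madrid  cloud
1    29  Denver   snow
group by cond, max of days:
cond
cloud    16
snow     29
sun       0
Name: days, dtype: int64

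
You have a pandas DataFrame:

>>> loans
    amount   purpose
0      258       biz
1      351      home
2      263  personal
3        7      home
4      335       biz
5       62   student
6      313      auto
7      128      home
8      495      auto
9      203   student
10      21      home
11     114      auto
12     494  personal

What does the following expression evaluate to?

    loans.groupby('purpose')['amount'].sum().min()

group by purpose, sum of amount:
purpose
auto        922
biz         593
home        507
personal    757
student     265
Name: amount, dtype: int64
So min() = 265.

265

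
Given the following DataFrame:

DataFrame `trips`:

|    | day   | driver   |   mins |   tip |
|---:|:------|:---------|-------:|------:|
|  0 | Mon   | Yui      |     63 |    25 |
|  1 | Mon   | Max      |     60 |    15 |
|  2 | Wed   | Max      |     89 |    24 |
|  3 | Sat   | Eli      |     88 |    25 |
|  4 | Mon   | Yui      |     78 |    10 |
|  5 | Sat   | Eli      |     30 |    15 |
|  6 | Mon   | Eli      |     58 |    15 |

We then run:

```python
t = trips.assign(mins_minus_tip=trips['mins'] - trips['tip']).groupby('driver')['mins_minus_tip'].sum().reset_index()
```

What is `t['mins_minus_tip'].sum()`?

337

add column mins_minus_tip = trips['mins'] - trips['tip']:
   day driver  mins  tip  mins_minus_tip
0  Mon    Yui    63   25              38
1  Mon    Max    60   15              45
2  Wed    Max    89   24              65
3  Sat    Eli    88   25              63
4  Mon    Yui    78   10              68
5  Sat    Eli    30   15              15
6  Mon    Eli    58   15              43
group by driver, sum of mins_minus_tip:
driver
Eli    121
Max    110
Yui    106
Name: mins_minus_tip, dtype: int64
reset_index():
  driver  mins_minus_tip
0    Eli             121
1    Max             110
2    Yui             106
Reading off the sum of column 'mins_minus_tip', we get 337.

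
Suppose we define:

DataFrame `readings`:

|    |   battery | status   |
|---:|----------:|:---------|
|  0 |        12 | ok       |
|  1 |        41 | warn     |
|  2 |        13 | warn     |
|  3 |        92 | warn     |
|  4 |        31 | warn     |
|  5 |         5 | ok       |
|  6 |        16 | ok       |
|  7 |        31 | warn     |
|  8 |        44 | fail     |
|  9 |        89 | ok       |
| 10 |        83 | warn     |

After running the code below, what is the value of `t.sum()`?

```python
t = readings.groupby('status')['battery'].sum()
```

group by status, sum of battery:
status
fail     44
ok      122
warn    291
Name: battery, dtype: int64
Then the sum of the resulting series: 457

457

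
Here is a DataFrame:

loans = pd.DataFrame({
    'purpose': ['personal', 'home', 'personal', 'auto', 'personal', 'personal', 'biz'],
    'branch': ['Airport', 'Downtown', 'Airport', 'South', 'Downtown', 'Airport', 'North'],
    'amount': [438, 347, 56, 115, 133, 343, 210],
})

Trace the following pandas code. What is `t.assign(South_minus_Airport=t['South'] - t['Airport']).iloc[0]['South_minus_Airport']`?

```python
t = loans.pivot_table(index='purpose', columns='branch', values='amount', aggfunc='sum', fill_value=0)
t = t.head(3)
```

115

pivot: rows=purpose, cols=branch, sum(amount):
branch    Airport  Downtown  North  South
purpose                                  
auto            0         0      0    115
biz             0         0    210      0
home            0       347      0      0
personal      837       133      0      0
take first 3 rows:
branch   Airport  Downtown  North  South
purpose                                 
auto           0         0      0    115
biz            0         0    210      0
home           0       347      0      0
add column South_minus_Airport = t['South'] - t['Airport']:
branch   Airport  Downtown  North  South  South_minus_Airport
purpose                                                      
auto           0         0      0    115                  115
biz            0         0    210      0                    0
home           0       347      0      0                    0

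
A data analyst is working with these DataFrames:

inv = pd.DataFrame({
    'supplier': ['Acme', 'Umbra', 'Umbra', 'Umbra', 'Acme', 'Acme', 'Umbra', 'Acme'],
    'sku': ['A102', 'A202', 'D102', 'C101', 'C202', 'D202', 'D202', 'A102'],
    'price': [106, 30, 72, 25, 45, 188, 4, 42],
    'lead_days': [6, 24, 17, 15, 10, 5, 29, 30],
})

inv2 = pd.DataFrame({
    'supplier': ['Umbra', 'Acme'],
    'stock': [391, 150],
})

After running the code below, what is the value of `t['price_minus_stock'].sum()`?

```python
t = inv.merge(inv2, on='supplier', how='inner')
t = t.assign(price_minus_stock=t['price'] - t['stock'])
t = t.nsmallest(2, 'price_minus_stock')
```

merge on 'supplier' (how='inner') → 8 rows:
  supplier   sku  price  lead_days  stock
0     Acme  A102    106          6    150
1    Umbra  A202     30         24    391
2    Umbra  D102     72         17    391
3    Umbra  C101     25         15    391
4     Acme  C202     45         10    150
5     Acme  D202    188          5    150
6    Umbra  D202      4         29    391
7     Acme  A102     42         30    150
add column price_minus_stock = t['price'] - t['stock']:
  supplier   sku  price  lead_days  stock  price_minus_stock
0     Acme  A102    106          6    150                -44
1    Umbra  A202     30         24    391               -361
2    Umbra  D102     72         17    391               -319
3    Umbra  C101     25         15    391               -366
4     Acme  C202     45         10    150               -105
5     Acme  D202    188          5    150                 38
6    Umbra  D202      4         29    391               -387
7     Acme  A102     42         30    150               -108
take 2 rows with smallest price_minus_stock:
  supplier   sku  price  lead_days  stock  price_minus_stock
6    Umbra  D202      4         29    391               -387
3    Umbra  C101     25         15    391               -366
sum of column 'price_minus_stock' → -753

-753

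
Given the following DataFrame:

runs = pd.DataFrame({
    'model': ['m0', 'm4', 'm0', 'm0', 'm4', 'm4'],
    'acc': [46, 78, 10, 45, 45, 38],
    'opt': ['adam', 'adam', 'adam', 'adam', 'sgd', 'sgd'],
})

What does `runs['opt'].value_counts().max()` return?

value_counts of opt:
opt
adam    4
sgd     2
Name: count, dtype: int64
Then the max of the resulting series: 4

4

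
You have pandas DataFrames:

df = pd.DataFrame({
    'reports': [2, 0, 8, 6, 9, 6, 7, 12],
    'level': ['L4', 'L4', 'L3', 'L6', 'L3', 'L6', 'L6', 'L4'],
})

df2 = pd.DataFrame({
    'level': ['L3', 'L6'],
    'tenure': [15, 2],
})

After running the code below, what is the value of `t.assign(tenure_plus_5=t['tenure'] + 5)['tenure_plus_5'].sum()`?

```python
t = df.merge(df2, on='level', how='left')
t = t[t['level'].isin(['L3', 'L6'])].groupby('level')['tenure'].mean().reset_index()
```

merge on 'level' (how='left') → 8 rows:
   reports level  tenure
0        2    L4     NaN
1        0    L4     NaN
2        8    L3    15.0
3        6    L6     2.0
4        9    L3    15.0
5        6    L6     2.0
6        7    L6     2.0
7       12    L4     NaN
filter rows where level in ['L3', 'L6']:
   reports level  tenure
2        8    L3    15.0
3        6    L6     2.0
4        9    L3    15.0
5        6    L6     2.0
6        7    L6     2.0
group by level, mean of tenure:
level
L3    15.0
L6     2.0
Name: tenure, dtype: float64
reset_index():
  level  tenure
0    L3    15.0
1    L6     2.0
add column tenure_plus_5 = t['tenure'] + 5:
  level  tenure  tenure_plus_5
0    L3    15.0           20.0
1    L6     2.0            7.0
Taking the sum of column 'tenure_plus_5' gives 27.0.

27.0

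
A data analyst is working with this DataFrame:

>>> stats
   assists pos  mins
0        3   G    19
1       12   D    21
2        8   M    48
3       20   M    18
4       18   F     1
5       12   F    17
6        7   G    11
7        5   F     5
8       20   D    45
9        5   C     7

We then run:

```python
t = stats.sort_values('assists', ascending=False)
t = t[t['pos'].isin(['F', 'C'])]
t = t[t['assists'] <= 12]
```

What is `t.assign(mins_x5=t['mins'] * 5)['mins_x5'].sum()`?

sort by assists descending:
   assists pos  mins
3       20   M    18
8       20   D    45
4       18   F     1
1       12   D    21
5       12   F    17
2        8   M    48
6        7   G    11
7        5   F     5
9        5   C     7
0        3   G    19
filter rows where pos in ['F', 'C']:
   assists pos  mins
4       18   F     1
5       12   F    17
7        5   F     5
9        5   C     7
filter rows where assists <= 12:
   assists pos  mins
5       12   F    17
7        5   F     5
9        5   C     7
add column mins_x5 = t['mins'] * 5:
   assists pos  mins  mins_x5
5       12   F    17       85
7        5   F     5       25
9        5   C     7       35
Taking the sum of column 'mins_x5' gives 145.

145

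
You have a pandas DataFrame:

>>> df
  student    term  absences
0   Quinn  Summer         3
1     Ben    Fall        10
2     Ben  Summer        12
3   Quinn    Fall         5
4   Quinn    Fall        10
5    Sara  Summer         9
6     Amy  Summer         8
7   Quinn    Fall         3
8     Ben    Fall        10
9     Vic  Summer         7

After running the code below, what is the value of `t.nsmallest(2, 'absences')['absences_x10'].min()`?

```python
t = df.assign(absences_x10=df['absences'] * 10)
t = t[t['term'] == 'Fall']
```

30

add column absences_x10 = df['absences'] * 10:
  student    term  absences  absences_x10
0   Quinn  Summer         3            30
1     Ben    Fall        10           100
2     Ben  Summer        12           120
3   Quinn    Fall         5            50
4   Quinn    Fall        10           100
5    Sara  Summer         9            90
6     Amy  Summer         8            80
7   Quinn    Fall         3            30
8     Ben    Fall        10           100
9     Vic  Summer         7            70
filter rows where term == 'Fall':
  student  term  absences  absences_x10
1     Ben  Fall        10           100
3   Quinn  Fall         5            50
4   Quinn  Fall        10           100
7   Quinn  Fall         3            30
8     Ben  Fall        10           100
take 2 rows with smallest absences:
  student  term  absences  absences_x10
7   Quinn  Fall         3            30
3   Quinn  Fall         5            50
Taking the min of column 'absences_x10' gives 30.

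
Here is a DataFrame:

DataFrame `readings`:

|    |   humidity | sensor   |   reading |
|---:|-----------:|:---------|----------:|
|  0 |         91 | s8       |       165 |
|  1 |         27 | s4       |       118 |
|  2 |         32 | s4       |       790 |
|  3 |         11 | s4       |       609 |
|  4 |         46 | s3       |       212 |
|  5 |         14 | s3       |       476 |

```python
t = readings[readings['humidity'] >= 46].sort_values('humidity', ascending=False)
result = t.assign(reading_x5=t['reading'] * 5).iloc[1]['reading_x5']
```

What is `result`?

1060

filter rows where humidity >= 46:
   humidity sensor  reading
0        91     s8      165
4        46     s3      212
sort by humidity descending:
   humidity sensor  reading
0        91     s8      165
4        46     s3      212
add column reading_x5 = t['reading'] * 5:
   humidity sensor  reading  reading_x5
0        91     s8      165         825
4        46     s3      212        1060
Finally, value at position 1, column 'reading_x5' = 1060.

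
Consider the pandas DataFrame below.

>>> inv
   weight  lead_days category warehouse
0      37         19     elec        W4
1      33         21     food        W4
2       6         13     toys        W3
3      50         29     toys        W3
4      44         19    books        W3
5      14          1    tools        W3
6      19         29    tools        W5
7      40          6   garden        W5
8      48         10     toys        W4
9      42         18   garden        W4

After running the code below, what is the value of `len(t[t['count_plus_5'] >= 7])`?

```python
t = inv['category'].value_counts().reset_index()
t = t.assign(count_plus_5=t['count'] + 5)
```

3

value_counts of category:
category
toys      3
tools     2
garden    2
elec      1
food      1
books     1
Name: count, dtype: int64
reset_index():
  category  count
0     toys      3
1    tools      2
2   garden      2
3     elec      1
4     food      1
5    books      1
add column count_plus_5 = t['count'] + 5:
  category  count  count_plus_5
0     toys      3             8
1    tools      2             7
2   garden      2             7
3     elec      1             6
4     food      1             6
5    books      1             6
filter rows where count_plus_5 >= 7:
  category  count  count_plus_5
0     toys      3             8
1    tools      2             7
2   garden      2             7
The number of rows is 3.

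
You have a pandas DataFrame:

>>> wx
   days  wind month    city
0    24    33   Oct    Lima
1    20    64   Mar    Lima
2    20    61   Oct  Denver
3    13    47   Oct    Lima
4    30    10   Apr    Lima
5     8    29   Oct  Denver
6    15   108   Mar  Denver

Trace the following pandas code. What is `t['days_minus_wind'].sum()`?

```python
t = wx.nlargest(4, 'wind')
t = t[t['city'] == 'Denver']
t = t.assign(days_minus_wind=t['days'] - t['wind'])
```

-134

take 4 rows with largest wind:
   days  wind month    city
6    15   108   Mar  Denver
1    20    64   Mar    Lima
2    20    61   Oct  Denver
3    13    47   Oct    Lima
filter rows where city == 'Denver':
   days  wind month    city
6    15   108   Mar  Denver
2    20    61   Oct  Denver
add column days_minus_wind = t['days'] - t['wind']:
   days  wind month    city  days_minus_wind
6    15   108   Mar  Denver              -93
2    20    61   Oct  Denver              -41
Finally, sum of column 'days_minus_wind' = -134.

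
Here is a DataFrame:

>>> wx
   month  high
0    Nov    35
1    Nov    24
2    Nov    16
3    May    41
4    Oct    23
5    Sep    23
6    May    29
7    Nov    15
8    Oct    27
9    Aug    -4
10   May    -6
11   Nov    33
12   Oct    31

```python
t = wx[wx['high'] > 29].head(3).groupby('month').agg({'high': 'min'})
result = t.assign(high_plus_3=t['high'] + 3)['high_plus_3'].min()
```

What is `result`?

36

filter rows where high > 29:
   month  high
0    Nov    35
3    May    41
11   Nov    33
12   Oct    31
take first 3 rows:
   month  high
0    Nov    35
3    May    41
11   Nov    33
group by month, min of high:
       high
month      
May      41
Nov      33
add column high_plus_3 = t['high'] + 3:
       high  high_plus_3
month                   
May      41           44
Nov      33           36
Taking the min of column 'high_plus_3' gives 36.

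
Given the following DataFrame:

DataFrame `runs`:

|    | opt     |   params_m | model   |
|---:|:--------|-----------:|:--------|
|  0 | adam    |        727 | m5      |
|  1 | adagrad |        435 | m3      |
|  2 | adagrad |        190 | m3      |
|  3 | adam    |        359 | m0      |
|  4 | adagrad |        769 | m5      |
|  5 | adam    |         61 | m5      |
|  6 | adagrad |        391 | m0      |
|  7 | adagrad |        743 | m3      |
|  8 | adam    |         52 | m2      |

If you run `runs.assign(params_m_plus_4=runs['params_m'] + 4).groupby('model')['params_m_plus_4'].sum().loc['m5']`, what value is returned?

1569

add column params_m_plus_4 = runs['params_m'] + 4:
       opt  params_m model  params_m_plus_4
0     adam       727    m5              731
1  adagrad       435    m3              439
2  adagrad       190    m3              194
3     adam       359    m0              363
4  adagrad       769    m5              773
5     adam        61    m5               65
6  adagrad       391    m0              395
7  adagrad       743    m3              747
8     adam        52    m2               56
group by model, sum of params_m_plus_4:
model
m0     758
m2      56
m3    1380
m5    1569
Name: params_m_plus_4, dtype: int64
Then the value at index 'm5': 1569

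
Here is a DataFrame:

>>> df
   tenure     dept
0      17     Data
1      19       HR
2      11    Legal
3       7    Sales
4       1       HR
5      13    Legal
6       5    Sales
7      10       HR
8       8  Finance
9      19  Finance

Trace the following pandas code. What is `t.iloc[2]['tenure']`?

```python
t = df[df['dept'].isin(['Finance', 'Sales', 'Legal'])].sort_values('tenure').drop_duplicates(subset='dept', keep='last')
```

filter rows where dept in ['Finance', 'Sales', 'Legal']:
   tenure     dept
2      11    Legal
3       7    Sales
5      13    Legal
6       5    Sales
8       8  Finance
9      19  Finance
sort by tenure:
   tenure     dept
6       5    Sales
3       7    Sales
8       8  Finance
2      11    Legal
5      13    Legal
9      19  Finance
drop duplicate dept (keep=last):
   tenure     dept
3       7    Sales
5      13    Legal
9      19  Finance

19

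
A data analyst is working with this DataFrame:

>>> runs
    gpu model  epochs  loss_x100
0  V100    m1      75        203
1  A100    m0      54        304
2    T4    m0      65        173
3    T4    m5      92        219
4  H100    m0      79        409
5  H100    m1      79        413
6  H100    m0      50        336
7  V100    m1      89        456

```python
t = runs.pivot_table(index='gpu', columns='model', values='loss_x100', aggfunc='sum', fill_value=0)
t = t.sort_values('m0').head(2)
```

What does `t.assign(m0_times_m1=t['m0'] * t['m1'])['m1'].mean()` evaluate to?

329.5

pivot: rows=gpu, cols=model, sum(loss_x100):
model   m0   m1   m5
gpu                 
A100   304    0    0
H100   745  413    0
T4     173    0  219
V100     0  659    0
sort by m0:
model   m0   m1   m5
gpu                 
V100     0  659    0
T4     173    0  219
A100   304    0    0
H100   745  413    0
take first 2 rows:
model   m0   m1   m5
gpu                 
V100     0  659    0
T4     173    0  219
add column m0_times_m1 = t['m0'] * t['m1']:
model   m0   m1   m5  m0_times_m1
gpu                              
V100     0  659    0            0
T4     173    0  219            0
Hence 329.5.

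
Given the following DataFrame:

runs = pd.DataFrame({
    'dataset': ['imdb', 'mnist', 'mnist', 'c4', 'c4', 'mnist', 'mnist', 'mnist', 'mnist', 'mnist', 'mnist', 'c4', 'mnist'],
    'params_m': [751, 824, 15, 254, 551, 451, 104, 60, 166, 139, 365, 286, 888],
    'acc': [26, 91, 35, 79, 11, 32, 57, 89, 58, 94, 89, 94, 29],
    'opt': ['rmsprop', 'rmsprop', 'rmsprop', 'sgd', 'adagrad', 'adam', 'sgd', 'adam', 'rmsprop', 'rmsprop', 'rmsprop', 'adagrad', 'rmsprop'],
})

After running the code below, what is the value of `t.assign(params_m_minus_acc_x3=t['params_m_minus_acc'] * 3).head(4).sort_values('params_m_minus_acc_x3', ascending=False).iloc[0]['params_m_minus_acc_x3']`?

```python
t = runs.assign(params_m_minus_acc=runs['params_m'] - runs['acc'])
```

add column params_m_minus_acc = runs['params_m'] - runs['acc']:
   dataset  params_m  acc      opt  params_m_minus_acc
0     imdb       751   26  rmsprop                 725
1    mnist       824   91  rmsprop                 733
2    mnist        15   35  rmsprop                 -20
3       c4       254   79      sgd                 175
4       c4       551   11  adagrad                 540
5    mnist       451   32     adam                 419
6    mnist       104   57      sgd                  47
7    mnist        60   89     adam                 -29
8    mnist       166   58  rmsprop                 108
9    mnist       139   94  rmsprop                  45
10   mnist       365   89  rmsprop                 276
11      c4       286   94  adagrad                 192
12   mnist       888   29  rmsprop                 859
add column params_m_minus_acc_x3 = t['params_m_minus_acc'] * 3:
   dataset  params_m  acc      opt  params_m_minus_acc  params_m_minus_acc_x3
0     imdb       751   26  rmsprop                 725                   2175
1    mnist       824   91  rmsprop                 733                   2199
2    mnist        15   35  rmsprop                 -20                    -60
3       c4       254   79      sgd                 175                    525
4       c4       551   11  adagrad                 540                   1620
5    mnist       451   32     adam                 419                   1257
6    mnist       104   57      sgd                  47                    141
7    mnist        60   89     adam                 -29                    -87
8    mnist       166   58  rmsprop                 108                    324
9    mnist       139   94  rmsprop                  45                    135
10   mnist       365   89  rmsprop                 276                    828
11      c4       286   94  adagrad                 192                    576
12   mnist       888   29  rmsprop                 859                   2577
take first 4 rows:
  dataset  params_m  acc      opt  params_m_minus_acc  params_m_minus_acc_x3
0    imdb       751   26  rmsprop                 725                   2175
1   mnist       824   91  rmsprop                 733                   2199
2   mnist        15   35  rmsprop                 -20                    -60
3      c4       254   79      sgd                 175                    525
sort by params_m_minus_acc_x3 descending:
  dataset  params_m  acc      opt  params_m_minus_acc  params_m_minus_acc_x3
1   mnist       824   91  rmsprop                 733                   2199
0    imdb       751   26  rmsprop                 725                   2175
3      c4       254   79      sgd                 175                    525
2   mnist        15   35  rmsprop                 -20                    -60
Reading off the value at position 0, column 'params_m_minus_acc_x3', we get 2199.

2199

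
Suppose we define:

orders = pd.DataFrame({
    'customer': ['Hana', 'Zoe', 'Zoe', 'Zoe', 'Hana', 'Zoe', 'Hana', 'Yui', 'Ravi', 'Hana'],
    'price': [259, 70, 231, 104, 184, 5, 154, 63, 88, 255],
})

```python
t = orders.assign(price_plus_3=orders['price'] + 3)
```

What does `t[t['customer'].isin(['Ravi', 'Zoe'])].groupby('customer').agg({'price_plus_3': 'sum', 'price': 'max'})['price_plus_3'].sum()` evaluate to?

513

add column price_plus_3 = orders['price'] + 3:
  customer  price  price_plus_3
0     Hana    259           262
1      Zoe     70            73
2      Zoe    231           234
3      Zoe    104           107
4     Hana    184           187
5      Zoe      5             8
6     Hana    154           157
7      Yui     63            66
8     Ravi     88            91
9     Hana    255           258
filter rows where customer in ['Ravi', 'Zoe']:
  customer  price  price_plus_3
1      Zoe     70            73
2      Zoe    231           234
3      Zoe    104           107
5      Zoe      5             8
8     Ravi     88            91
group by customer: sum(price_plus_3), max(price):
          price_plus_3  price
customer                     
Ravi                91     88
Zoe                422    231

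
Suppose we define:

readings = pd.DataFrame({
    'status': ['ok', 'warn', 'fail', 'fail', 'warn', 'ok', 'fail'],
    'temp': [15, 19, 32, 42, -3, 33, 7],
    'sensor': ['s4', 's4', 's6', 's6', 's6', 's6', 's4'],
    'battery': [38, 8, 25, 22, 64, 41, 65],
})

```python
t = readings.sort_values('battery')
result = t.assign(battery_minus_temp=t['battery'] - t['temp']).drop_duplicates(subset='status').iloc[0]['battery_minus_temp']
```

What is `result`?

sort by battery:
  status  temp sensor  battery
1   warn    19     s4        8
3   fail    42     s6       22
2   fail    32     s6       25
0     ok    15     s4       38
5     ok    33     s6       41
4   warn    -3     s6       64
6   fail     7     s4       65
add column battery_minus_temp = t['battery'] - t['temp']:
  status  temp sensor  battery  battery_minus_temp
1   warn    19     s4        8                 -11
3   fail    42     s6       22                 -20
2   fail    32     s6       25                  -7
0     ok    15     s4       38                  23
5     ok    33     s6       41                   8
4   warn    -3     s6       64                  67
6   fail     7     s4       65                  58
drop duplicate status (keep=first):
  status  temp sensor  battery  battery_minus_temp
1   warn    19     s4        8                 -11
3   fail    42     s6       22                 -20
0     ok    15     s4       38                  23
value at position 0, column 'battery_minus_temp' → -11

-11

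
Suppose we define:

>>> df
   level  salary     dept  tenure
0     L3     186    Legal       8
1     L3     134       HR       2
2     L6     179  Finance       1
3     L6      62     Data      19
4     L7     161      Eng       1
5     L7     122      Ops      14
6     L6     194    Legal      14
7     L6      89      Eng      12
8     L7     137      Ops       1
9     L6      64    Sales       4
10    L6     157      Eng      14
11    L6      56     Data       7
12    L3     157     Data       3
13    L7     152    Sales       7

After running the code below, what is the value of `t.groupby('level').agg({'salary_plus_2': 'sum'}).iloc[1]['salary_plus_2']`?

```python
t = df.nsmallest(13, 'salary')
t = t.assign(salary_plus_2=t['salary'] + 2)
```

619

take 13 rows with smallest salary:
   level  salary     dept  tenure
11    L6      56     Data       7
3     L6      62     Data      19
9     L6      64    Sales       4
7     L6      89      Eng      12
5     L7     122      Ops      14
1     L3     134       HR       2
8     L7     137      Ops       1
13    L7     152    Sales       7
10    L6     157      Eng      14
12    L3     157     Data       3
4     L7     161      Eng       1
2     L6     179  Finance       1
0     L3     186    Legal       8
add column salary_plus_2 = t['salary'] + 2:
   level  salary     dept  tenure  salary_plus_2
11    L6      56     Data       7             58
3     L6      62     Data      19             64
9     L6      64    Sales       4             66
7     L6      89      Eng      12             91
5     L7     122      Ops      14            124
1     L3     134       HR       2            136
8     L7     137      Ops       1            139
13    L7     152    Sales       7            154
10    L6     157      Eng      14            159
12    L3     157     Data       3            159
4     L7     161      Eng       1            163
2     L6     179  Finance       1            181
0     L3     186    Legal       8            188
group by level, sum of salary_plus_2:
       salary_plus_2
level               
L3               483
L6               619
L7               580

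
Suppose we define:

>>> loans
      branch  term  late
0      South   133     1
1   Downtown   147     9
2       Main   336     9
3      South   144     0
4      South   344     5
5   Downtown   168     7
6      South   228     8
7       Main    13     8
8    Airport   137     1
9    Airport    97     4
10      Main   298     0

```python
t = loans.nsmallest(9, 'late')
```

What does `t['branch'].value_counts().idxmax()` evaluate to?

South

take 9 rows with smallest late:
      branch  term  late
3      South   144     0
10      Main   298     0
0      South   133     1
8    Airport   137     1
9    Airport    97     4
4      South   344     5
5   Downtown   168     7
6      South   228     8
7       Main    13     8
value_counts of branch:
branch
South       4
Main        2
Airport     2
Downtown    1
Name: count, dtype: int64
Reading off the label with the largest value, we get South.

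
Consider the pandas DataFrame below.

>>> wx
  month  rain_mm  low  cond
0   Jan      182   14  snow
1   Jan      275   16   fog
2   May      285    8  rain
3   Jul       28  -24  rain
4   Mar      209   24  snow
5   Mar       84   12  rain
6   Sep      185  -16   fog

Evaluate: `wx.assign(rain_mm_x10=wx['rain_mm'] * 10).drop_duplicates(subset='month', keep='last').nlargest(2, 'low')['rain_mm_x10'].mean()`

add column rain_mm_x10 = wx['rain_mm'] * 10:
  month  rain_mm  low  cond  rain_mm_x10
0   Jan      182   14  snow         1820
1   Jan      275   16   fog         2750
2   May      285    8  rain         2850
3   Jul       28  -24  rain          280
4   Mar      209   24  snow         2090
5   Mar       84   12  rain          840
6   Sep      185  -16   fog         1850
drop duplicate month (keep=last):
  month  rain_mm  low  cond  rain_mm_x10
1   Jan      275   16   fog         2750
2   May      285    8  rain         2850
3   Jul       28  -24  rain          280
5   Mar       84   12  rain          840
6   Sep      185  -16   fog         1850
take 2 rows with largest low:
  month  rain_mm  low  cond  rain_mm_x10
1   Jan      275   16   fog         2750
5   Mar       84   12  rain          840

1795.0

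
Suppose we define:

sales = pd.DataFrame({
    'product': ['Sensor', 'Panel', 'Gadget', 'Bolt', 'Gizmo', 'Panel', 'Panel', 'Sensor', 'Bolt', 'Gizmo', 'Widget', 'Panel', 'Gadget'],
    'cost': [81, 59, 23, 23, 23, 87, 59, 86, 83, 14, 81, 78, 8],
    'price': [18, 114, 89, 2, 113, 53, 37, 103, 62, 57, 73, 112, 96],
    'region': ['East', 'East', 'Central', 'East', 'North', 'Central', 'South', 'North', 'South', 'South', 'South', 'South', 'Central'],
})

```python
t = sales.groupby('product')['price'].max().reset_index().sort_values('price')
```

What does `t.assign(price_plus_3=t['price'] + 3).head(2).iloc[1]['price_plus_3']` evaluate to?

group by product, max of price:
product
Bolt       62
Gadget     96
Gizmo     113
Panel     114
Sensor    103
Widget     73
Name: price, dtype: int64
reset_index():
  product  price
0    Bolt     62
1  Gadget     96
2   Gizmo    113
3   Panel    114
4  Sensor    103
5  Widget     73
sort by price:
  product  price
0    Bolt     62
5  Widget     73
1  Gadget     96
4  Sensor    103
2   Gizmo    113
3   Panel    114
add column price_plus_3 = t['price'] + 3:
  product  price  price_plus_3
0    Bolt     62            65
5  Widget     73            76
1  Gadget     96            99
4  Sensor    103           106
2   Gizmo    113           116
3   Panel    114           117
take first 2 rows:
  product  price  price_plus_3
0    Bolt     62            65
5  Widget     73            76

76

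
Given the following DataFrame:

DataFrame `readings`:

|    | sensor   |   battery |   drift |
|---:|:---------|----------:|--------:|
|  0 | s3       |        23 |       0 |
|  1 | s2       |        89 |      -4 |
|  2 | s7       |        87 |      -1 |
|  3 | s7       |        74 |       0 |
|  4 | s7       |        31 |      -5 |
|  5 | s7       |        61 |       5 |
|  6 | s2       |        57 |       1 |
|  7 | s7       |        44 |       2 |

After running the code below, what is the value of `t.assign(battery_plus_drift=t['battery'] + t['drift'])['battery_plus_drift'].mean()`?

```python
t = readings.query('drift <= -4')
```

55.5

filter rows where drift <= -4:
  sensor  battery  drift
1     s2       89     -4
4     s7       31     -5
add column battery_plus_drift = t['battery'] + t['drift']:
  sensor  battery  drift  battery_plus_drift
1     s2       89     -4                  85
4     s7       31     -5                  26
So mean() = 55.5.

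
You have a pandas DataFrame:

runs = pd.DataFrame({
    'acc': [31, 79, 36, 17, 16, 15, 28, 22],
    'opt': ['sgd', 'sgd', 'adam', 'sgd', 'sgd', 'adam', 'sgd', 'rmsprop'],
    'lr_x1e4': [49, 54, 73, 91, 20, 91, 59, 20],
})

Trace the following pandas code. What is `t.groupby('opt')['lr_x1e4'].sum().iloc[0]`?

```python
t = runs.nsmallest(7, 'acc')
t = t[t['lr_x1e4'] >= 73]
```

164

take 7 rows with smallest acc:
   acc      opt  lr_x1e4
5   15     adam       91
4   16      sgd       20
3   17      sgd       91
7   22  rmsprop       20
6   28      sgd       59
0   31      sgd       49
2   36     adam       73
filter rows where lr_x1e4 >= 73:
   acc   opt  lr_x1e4
5   15  adam       91
3   17   sgd       91
2   36  adam       73
group by opt, sum of lr_x1e4:
opt
adam    164
sgd      91
Name: lr_x1e4, dtype: int64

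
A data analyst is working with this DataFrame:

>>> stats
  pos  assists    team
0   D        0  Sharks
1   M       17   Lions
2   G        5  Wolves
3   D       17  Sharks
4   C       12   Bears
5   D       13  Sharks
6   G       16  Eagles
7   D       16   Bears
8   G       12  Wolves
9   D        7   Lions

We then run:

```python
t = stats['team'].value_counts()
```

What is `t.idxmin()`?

value_counts of team:
team
Sharks    3
Lions     2
Wolves    2
Bears     2
Eagles    1
Name: count, dtype: int64
The label with the smallest value is Eagles.

Eagles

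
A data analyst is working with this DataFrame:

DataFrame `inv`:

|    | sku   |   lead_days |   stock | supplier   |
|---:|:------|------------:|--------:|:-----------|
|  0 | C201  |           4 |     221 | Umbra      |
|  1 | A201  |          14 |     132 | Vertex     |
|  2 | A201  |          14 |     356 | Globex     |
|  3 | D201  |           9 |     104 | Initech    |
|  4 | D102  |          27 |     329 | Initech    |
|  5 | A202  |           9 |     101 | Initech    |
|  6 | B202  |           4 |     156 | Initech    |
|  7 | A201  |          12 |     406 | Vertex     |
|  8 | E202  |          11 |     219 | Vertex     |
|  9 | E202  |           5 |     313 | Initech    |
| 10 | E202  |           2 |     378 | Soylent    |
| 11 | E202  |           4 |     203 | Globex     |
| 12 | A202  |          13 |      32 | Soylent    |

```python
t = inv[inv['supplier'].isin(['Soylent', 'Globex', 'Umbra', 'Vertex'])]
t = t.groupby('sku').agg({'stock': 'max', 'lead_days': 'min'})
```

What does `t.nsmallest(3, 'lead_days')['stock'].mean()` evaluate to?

filter rows where supplier in ['Soylent', 'Globex', 'Umbra', 'Vertex']:
     sku  lead_days  stock supplier
0   C201          4    221    Umbra
1   A201         14    132   Vertex
2   A201         14    356   Globex
7   A201         12    406   Vertex
8   E202         11    219   Vertex
10  E202          2    378  Soylent
11  E202          4    203   Globex
12  A202         13     32  Soylent
group by sku: max(stock), min(lead_days):
      stock  lead_days
sku                   
A201    406         12
A202     32         13
C201    221          4
E202    378          2
take 3 rows with smallest lead_days:
      stock  lead_days
sku                   
E202    378          2
C201    221          4
A201    406         12
The mean of column 'stock' is 335.0.

335.0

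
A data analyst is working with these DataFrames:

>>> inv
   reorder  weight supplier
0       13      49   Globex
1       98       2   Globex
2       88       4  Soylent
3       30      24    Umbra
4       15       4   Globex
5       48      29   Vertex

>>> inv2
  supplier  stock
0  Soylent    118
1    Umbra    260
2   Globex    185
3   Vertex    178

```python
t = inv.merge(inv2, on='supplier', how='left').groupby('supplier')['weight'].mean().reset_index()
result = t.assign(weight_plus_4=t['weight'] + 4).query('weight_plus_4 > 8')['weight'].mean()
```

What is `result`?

merge on 'supplier' (how='left') → 6 rows:
   reorder  weight supplier  stock
0       13      49   Globex    185
1       98       2   Globex    185
2       88       4  Soylent    118
3       30      24    Umbra    260
4       15       4   Globex    185
5       48      29   Vertex    178
group by supplier, mean of weight:
supplier
Globex     18.333333
Soylent     4.000000
Umbra      24.000000
Vertex     29.000000
Name: weight, dtype: float64
reset_index():
  supplier     weight
0   Globex  18.333333
1  Soylent   4.000000
2    Umbra  24.000000
3   Vertex  29.000000
add column weight_plus_4 = t['weight'] + 4:
  supplier     weight  weight_plus_4
0   Globex  18.333333      22.333333
1  Soylent   4.000000       8.000000
2    Umbra  24.000000      28.000000
3   Vertex  29.000000      33.000000
filter rows where weight_plus_4 > 8:
  supplier     weight  weight_plus_4
0   Globex  18.333333      22.333333
2    Umbra  24.000000      28.000000
3   Vertex  29.000000      33.000000
Taking the mean of column 'weight' gives 23.7777777778.

23.7777777778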